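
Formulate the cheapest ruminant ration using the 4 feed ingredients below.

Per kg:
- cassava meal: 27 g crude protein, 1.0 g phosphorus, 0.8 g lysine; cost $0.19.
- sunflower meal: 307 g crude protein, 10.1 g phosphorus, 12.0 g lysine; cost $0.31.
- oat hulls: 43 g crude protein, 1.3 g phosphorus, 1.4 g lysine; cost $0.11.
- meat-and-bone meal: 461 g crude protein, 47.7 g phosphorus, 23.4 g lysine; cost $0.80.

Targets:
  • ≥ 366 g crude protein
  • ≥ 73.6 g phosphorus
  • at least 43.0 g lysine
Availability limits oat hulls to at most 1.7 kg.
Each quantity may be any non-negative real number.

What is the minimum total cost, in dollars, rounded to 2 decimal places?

$1.37

This is a linear program. Let x1 = kg of cassava meal, x2 = kg of sunflower meal, x3 = kg of oat hulls, x4 = kg of meat-and-bone meal.
min 0.19x1 + 0.31x2 + 0.11x3 + 0.8x4 with:
  27x1 + 307x2 + 43x3 + 461x4 ≥ 366   (crude protein)
  1x1 + 10.1x2 + 1.3x3 + 47.7x4 ≥ 73.6   (phosphorus)
  0.8x1 + 12x2 + 1.4x3 + 23.4x4 ≥ 43   (lysine)
  x3 ≤ 1.7
  x1, x2, x3, x4 ≥ 0.
The cheapest feasible vertex uses only sunflower meal, meat-and-bone meal; cassava meal, oat hulls are not used. Binding constraints: phosphorus and lysine.
Solving gives x2 = 0.9786, x4 = 1.336.
Hence cost = 0.31·0.9786 + 0.8·1.336 = $1.3722.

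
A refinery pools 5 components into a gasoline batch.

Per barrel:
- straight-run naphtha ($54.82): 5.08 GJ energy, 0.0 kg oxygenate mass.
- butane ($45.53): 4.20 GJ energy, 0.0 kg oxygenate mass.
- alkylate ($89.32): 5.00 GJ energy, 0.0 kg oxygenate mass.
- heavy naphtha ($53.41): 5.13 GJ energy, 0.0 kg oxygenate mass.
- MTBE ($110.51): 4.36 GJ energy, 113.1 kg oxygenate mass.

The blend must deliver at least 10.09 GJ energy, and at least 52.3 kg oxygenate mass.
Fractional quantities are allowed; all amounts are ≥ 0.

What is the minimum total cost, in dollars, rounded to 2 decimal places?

Set it up as a linear program. Let x1 = barrels of straight-run naphtha, x2 = barrels of butane, x3 = barrels of alkylate, x4 = barrels of heavy naphtha, x5 = barrels of MTBE.
Minimise 54.82x1 + 45.53x2 + 89.32x3 + 53.41x4 + 110.51x5 subject to:
  5.08x1 + 4.2x2 + 5x3 + 5.13x4 + 4.36x5 ≥ 10.09   (energy)
  113.1x5 ≥ 52.3   (oxygenate mass)
  x1, x2, x3, x4, x5 ≥ 0.
At the optimum only heavy naphtha, MTBE are positive (straight-run naphtha, butane, alkylate = 0). Binding constraints: energy and oxygenate mass.
Optimal quantities: heavy naphtha = 1.5738 barrels, MTBE = 0.46242 barrels.
Hence cost = 53.41·1.5738 + 110.51·0.46242 = $135.1587.

$135.16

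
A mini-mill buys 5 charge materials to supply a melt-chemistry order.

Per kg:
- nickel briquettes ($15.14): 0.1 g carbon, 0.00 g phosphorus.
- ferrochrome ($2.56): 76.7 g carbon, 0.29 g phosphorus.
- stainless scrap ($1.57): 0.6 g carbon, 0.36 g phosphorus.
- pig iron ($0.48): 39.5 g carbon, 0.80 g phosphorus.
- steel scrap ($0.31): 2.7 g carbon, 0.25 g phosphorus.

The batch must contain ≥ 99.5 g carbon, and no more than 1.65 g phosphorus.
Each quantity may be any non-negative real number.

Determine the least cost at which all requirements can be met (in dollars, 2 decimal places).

Let x1 = kg of nickel briquettes, x2 = kg of ferrochrome, x3 = kg of stainless scrap, x4 = kg of pig iron, x5 = kg of steel scrap.
Minimise 15.14x1 + 2.56x2 + 1.57x3 + 0.48x4 + 0.31x5 with:
  0.1x1 + 76.7x2 + 0.6x3 + 39.5x4 + 2.7x5 ≥ 99.5   (carbon)
  0.29x2 + 0.36x3 + 0.8x4 + 0.25x5 ≤ 1.65   (phosphorus)
  x1, x2, x3, x4, x5 ≥ 0.
The optimal basis is {ferrochrome, pig iron}; nickel briquettes, stainless scrap, steel scrap drop out. Binding constraints: carbon and phosphorus.
That vertex is x2 = 0.289, x4 = 1.958.
Objective = 2.56·0.289 + 0.48·1.958 = 1.6797.

$1.68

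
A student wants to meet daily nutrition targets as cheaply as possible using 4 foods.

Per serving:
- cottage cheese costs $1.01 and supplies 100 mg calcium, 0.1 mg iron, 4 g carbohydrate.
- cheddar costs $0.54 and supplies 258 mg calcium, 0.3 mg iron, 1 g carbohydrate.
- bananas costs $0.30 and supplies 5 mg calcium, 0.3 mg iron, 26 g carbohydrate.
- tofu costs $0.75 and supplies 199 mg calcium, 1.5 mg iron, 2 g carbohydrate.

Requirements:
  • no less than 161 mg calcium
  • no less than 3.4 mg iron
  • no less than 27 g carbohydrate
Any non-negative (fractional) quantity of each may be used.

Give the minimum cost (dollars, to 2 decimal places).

$1.83

This is a linear program. Let x1 = servings of cottage cheese, x2 = servings of cheddar, x3 = servings of bananas, x4 = servings of tofu.
Minimize 1.01x1 + 0.54x2 + 0.3x3 + 0.75x4 with:
  100x1 + 258x2 + 5x3 + 199x4 ≥ 161   (calcium)
  0.1x1 + 0.3x2 + 0.3x3 + 1.5x4 ≥ 3.4   (iron)
  4x1 + 1x2 + 26x3 + 2x4 ≥ 27   (carbohydrate)
  x1, x2, x3, x4 ≥ 0.
The minimum-cost mix takes nothing from cottage cheese, cheddar — only bananas, tofu. Binding constraints: iron and carbohydrate.
That vertex is x3 = 0.8776, x4 = 2.091.
Total cost: 0.3·0.8776 + 0.75·2.091 = 1.8315.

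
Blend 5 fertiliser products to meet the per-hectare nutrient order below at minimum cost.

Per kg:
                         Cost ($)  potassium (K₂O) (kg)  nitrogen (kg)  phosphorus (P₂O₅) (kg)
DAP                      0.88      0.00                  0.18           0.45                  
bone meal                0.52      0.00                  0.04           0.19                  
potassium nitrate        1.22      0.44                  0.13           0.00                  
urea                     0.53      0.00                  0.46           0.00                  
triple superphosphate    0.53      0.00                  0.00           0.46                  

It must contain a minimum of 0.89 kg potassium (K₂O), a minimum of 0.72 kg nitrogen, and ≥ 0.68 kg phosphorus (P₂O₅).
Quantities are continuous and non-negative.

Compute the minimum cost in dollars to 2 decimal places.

Let x1 = kg of DAP, x2 = kg of bone meal, x3 = kg of potassium nitrate, x4 = kg of urea, x5 = kg of triple superphosphate.
Minimise 0.88x1 + 0.52x2 + 1.22x3 + 0.53x4 + 0.53x5 with:
  0.44x3 ≥ 0.89   (potassium (K₂O))
  0.18x1 + 0.04x2 + 0.13x3 + 0.46x4 ≥ 0.72   (nitrogen)
  0.45x1 + 0.19x2 + 0.46x5 ≥ 0.68   (phosphorus (P₂O₅))
  x1, x2, x3, x4, x5 ≥ 0.
The optimal basis is {potassium nitrate, urea, triple superphosphate}; DAP, bone meal drop out. The potassium (K₂O), nitrogen, phosphorus (P₂O₅) requirements are met with equality.
So potassium nitrate = 2.023 kg, urea = 0.9936 kg, triple superphosphate = 1.478 kg.
Cost = 1.22·2.023 + 0.53·0.9936 + 0.53·1.478 = 3.7780.

$3.78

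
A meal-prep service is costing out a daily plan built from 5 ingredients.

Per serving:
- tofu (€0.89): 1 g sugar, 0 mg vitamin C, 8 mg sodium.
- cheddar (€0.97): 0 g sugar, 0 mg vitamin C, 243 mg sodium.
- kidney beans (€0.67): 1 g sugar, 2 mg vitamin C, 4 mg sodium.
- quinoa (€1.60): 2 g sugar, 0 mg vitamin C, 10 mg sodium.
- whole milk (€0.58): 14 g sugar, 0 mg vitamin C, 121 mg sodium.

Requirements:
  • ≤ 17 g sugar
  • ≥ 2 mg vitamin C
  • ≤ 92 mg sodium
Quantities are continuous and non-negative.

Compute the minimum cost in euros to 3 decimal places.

Treat it as an LP. Let x1 = servings of tofu, x2 = servings of cheddar, x3 = servings of kidney beans, x4 = servings of quinoa, x5 = servings of whole milk.
min 0.89x1 + 0.97x2 + 0.67x3 + 1.6x4 + 0.58x5 s.t.:
  1x1 + 1x3 + 2x4 + 14x5 ≤ 17   (sugar)
  2x3 ≥ 2   (vitamin C)
  8x1 + 243x2 + 4x3 + 10x4 + 121x5 ≤ 92   (sodium)
  x1, x2, x3, x4, x5 ≥ 0.
The minimum-cost mix takes nothing from tofu, cheddar, quinoa, whole milk — only kidney beans. There the vitamin C constraint is tight.
That vertex is x3 = 1.
Cost = 0.67·1 = 0.67000.

€0.670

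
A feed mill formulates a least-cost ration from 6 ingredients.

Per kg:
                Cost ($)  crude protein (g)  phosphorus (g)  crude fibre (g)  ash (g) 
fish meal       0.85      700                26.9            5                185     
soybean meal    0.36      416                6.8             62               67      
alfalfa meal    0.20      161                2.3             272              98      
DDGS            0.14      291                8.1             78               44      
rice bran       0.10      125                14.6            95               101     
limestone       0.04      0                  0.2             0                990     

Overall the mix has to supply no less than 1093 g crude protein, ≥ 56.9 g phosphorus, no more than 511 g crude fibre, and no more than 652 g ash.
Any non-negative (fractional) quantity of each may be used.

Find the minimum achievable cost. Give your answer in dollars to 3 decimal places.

Set it up as a linear program. Let x1 = kg of fish meal, x2 = kg of soybean meal, x3 = kg of alfalfa meal, x4 = kg of DDGS, x5 = kg of rice bran, x6 = kg of limestone.
Minimize 0.85x1 + 0.36x2 + 0.2x3 + 0.14x4 + 0.1x5 + 0.04x6 subject to:
  700x1 + 416x2 + 161x3 + 291x4 + 125x5 ≥ 1093   (crude protein)
  26.9x1 + 6.8x2 + 2.3x3 + 8.1x4 + 14.6x5 + 0.2x6 ≥ 56.9   (phosphorus)
  5x1 + 62x2 + 272x3 + 78x4 + 95x5 ≤ 511   (crude fibre)
  185x1 + 67x2 + 98x3 + 44x4 + 101x5 + 990x6 ≤ 652   (ash)
  x1, x2, x3, x4, x5, x6 ≥ 0.
The minimum-cost mix takes nothing from fish meal, soybean meal, alfalfa meal, limestone — only DDGS, rice bran. Binding constraints: crude protein and phosphorus.
So DDGS = 2.733 kg, rice bran = 2.381 kg.
Hence cost = 0.14·2.733 + 0.1·2.381 = $0.62072.

$0.621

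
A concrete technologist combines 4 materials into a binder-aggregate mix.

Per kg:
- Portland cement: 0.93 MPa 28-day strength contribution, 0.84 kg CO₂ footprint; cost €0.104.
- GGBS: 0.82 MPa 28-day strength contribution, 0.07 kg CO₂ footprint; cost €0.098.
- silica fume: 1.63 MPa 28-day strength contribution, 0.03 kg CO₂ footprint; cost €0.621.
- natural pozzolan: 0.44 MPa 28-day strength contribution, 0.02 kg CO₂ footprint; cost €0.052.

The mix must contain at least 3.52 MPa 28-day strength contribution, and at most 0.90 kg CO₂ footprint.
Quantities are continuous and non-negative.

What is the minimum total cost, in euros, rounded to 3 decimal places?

€0.411

Set it up as a linear program. Let x1 = kg of Portland cement, x2 = kg of GGBS, x3 = kg of silica fume, x4 = kg of natural pozzolan.
min 0.104x1 + 0.098x2 + 0.621x3 + 0.052x4 subject to:
  0.93x1 + 0.82x2 + 1.63x3 + 0.44x4 ≥ 3.52   (28-day strength contribution)
  0.84x1 + 0.07x2 + 0.03x3 + 0.02x4 ≤ 0.9   (CO₂ footprint)
  x1, x2, x3, x4 ≥ 0.
The optimal basis is {Portland cement, natural pozzolan}; GGBS, silica fume drop out. Binding constraints: 28-day strength contribution and CO₂ footprint.
So Portland cement = 0.92764 kg, natural pozzolan = 6.0393 kg.
Hence cost = 0.104·0.92764 + 0.052·6.0393 = €0.41052.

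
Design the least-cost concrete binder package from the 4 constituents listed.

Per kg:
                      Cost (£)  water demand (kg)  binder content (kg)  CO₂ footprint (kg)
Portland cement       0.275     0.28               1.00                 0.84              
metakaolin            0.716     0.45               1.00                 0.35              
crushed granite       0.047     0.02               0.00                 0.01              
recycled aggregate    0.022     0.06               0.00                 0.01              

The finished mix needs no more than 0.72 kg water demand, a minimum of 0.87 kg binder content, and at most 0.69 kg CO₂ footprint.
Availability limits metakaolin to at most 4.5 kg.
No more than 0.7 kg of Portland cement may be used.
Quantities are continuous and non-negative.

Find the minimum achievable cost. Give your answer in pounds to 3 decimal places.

£0.314

Treat it as an LP. Let x1 = kg of Portland cement, x2 = kg of metakaolin, x3 = kg of crushed granite, x4 = kg of recycled aggregate.
Minimize 0.275x1 + 0.716x2 + 0.047x3 + 0.022x4 subject to:
  0.28x1 + 0.45x2 + 0.02x3 + 0.06x4 ≤ 0.72   (water demand)
  1x1 + 1x2 ≥ 0.87   (binder content)
  0.84x1 + 0.35x2 + 0.01x3 + 0.01x4 ≤ 0.69   (CO₂ footprint)
  x2 ≤ 4.5
  x1 ≤ 0.7
  x1, x2, x3, x4 ≥ 0.
At the optimum only Portland cement, metakaolin are positive (crushed granite, recycled aggregate = 0). The binder content and the Portland cement cap requirements are met with equality.
Optimal quantities: Portland cement = 0.7 kg, metakaolin = 0.17 kg.
Total cost: 0.275·0.7 + 0.716·0.17 = 0.31422.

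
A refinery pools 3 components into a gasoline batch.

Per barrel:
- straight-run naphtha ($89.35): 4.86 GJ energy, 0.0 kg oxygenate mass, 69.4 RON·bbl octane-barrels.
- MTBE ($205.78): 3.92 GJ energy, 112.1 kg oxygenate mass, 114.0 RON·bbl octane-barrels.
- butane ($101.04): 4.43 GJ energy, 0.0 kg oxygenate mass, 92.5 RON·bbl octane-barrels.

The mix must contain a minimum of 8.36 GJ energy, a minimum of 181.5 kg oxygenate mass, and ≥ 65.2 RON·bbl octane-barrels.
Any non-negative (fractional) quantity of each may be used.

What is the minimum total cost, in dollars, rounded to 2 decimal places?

$370.19

Set it up as a linear program. Let x1 = barrels of straight-run naphtha, x2 = barrels of MTBE, x3 = barrels of butane.
Minimize 89.35x1 + 205.78x2 + 101.04x3 subject to:
  4.86x1 + 3.92x2 + 4.43x3 ≥ 8.36   (energy)
  112.1x2 ≥ 181.5   (oxygenate mass)
  69.4x1 + 114x2 + 92.5x3 ≥ 65.2   (octane-barrels)
  x1, x2, x3 ≥ 0.
At the optimum only straight-run naphtha, MTBE are positive (butane = 0). There the energy and oxygenate mass constraints are tight.
That vertex is x1 = 0.41423, x2 = 1.6191.
Cost = 89.35·0.41423 + 205.78·1.6191 = 370.1898.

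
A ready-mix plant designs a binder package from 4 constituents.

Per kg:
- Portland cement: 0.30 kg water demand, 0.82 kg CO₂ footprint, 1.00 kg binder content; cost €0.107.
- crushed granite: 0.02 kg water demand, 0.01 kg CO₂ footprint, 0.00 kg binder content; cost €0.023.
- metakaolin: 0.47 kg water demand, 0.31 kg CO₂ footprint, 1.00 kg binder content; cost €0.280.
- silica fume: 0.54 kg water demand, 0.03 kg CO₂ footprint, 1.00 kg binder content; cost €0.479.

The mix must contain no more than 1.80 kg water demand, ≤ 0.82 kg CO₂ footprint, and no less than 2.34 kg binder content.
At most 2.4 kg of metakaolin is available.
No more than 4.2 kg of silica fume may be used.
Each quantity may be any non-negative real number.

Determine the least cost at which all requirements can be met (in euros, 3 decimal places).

Let x1 = kg of Portland cement, x2 = kg of crushed granite, x3 = kg of metakaolin, x4 = kg of silica fume.
min 0.107x1 + 0.023x2 + 0.28x3 + 0.479x4 with:
  0.3x1 + 0.02x2 + 0.47x3 + 0.54x4 ≤ 1.8   (water demand)
  0.82x1 + 0.01x2 + 0.31x3 + 0.03x4 ≤ 0.82   (CO₂ footprint)
  1x1 + 1x3 + 1x4 ≥ 2.34   (binder content)
  x3 ≤ 2.4
  x4 ≤ 4.2
  x1, x2, x3, x4 ≥ 0.
The minimum-cost mix takes nothing from crushed granite, silica fume — only Portland cement, metakaolin. The CO₂ footprint and binder content requirements are met with equality.
Optimal quantities: Portland cement = 0.1855 kg, metakaolin = 2.155 kg.
Objective = 0.107·0.1855 + 0.28·2.155 = 0.62325.

€0.623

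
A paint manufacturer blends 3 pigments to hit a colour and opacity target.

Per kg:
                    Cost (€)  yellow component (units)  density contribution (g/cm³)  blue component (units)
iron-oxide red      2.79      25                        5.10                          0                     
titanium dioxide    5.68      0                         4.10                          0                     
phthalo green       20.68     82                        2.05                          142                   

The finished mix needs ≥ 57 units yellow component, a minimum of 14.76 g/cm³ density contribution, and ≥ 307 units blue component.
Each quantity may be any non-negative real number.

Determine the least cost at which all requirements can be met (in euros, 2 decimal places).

This is a linear program. Let x1 = kg of iron-oxide red, x2 = kg of titanium dioxide, x3 = kg of phthalo green.
Minimise 2.79x1 + 5.68x2 + 20.68x3 subject to:
  25x1 + 82x3 ≥ 57   (yellow component)
  5.1x1 + 4.1x2 + 2.05x3 ≥ 14.76   (density contribution)
  142x3 ≥ 307   (blue component)
  x1, x2, x3 ≥ 0.
The optimal basis is {iron-oxide red, phthalo green}; titanium dioxide drops out. The density contribution and blue component requirements are met with equality.
Solving gives x1 = 2.025, x3 = 2.162.
Total cost: 2.79·2.025 + 20.68·2.162 = 50.3599.

€50.36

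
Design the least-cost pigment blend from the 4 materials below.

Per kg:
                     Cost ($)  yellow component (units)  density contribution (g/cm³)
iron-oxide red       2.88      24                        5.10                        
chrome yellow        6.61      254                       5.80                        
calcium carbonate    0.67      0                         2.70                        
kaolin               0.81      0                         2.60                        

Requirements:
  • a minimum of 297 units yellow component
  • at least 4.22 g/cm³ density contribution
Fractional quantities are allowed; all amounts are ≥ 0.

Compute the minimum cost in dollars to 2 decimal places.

$7.73

Set it up as a linear program. Let x1 = kg of iron-oxide red, x2 = kg of chrome yellow, x3 = kg of calcium carbonate, x4 = kg of kaolin.
Minimize 2.88x1 + 6.61x2 + 0.67x3 + 0.81x4 subject to:
  24x1 + 254x2 ≥ 297   (yellow component)
  5.1x1 + 5.8x2 + 2.7x3 + 2.6x4 ≥ 4.22   (density contribution)
  x1, x2, x3, x4 ≥ 0.
At the optimum only chrome yellow is positive (iron-oxide red, calcium carbonate, kaolin = 0). Binding constraint: yellow component.
So chrome yellow = 1.169 kg.
Hence cost = 6.61·1.169 = $7.7271.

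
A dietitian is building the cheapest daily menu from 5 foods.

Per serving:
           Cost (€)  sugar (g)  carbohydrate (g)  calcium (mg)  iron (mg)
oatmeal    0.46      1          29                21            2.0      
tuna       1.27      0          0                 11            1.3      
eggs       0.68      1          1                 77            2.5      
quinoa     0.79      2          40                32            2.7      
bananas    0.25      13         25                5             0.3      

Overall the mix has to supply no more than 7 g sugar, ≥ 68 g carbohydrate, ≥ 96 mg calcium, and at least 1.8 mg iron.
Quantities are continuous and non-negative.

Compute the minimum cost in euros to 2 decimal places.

€1.48

Set it up as a linear program. Let x1 = servings of oatmeal, x2 = servings of tuna, x3 = servings of eggs, x4 = servings of quinoa, x5 = servings of bananas.
Minimise 0.46x1 + 1.27x2 + 0.68x3 + 0.79x4 + 0.25x5 subject to:
  1x1 + 1x3 + 2x4 + 13x5 ≤ 7   (sugar)
  29x1 + 1x3 + 40x4 + 25x5 ≥ 68   (carbohydrate)
  21x1 + 11x2 + 77x3 + 32x4 + 5x5 ≥ 96   (calcium)
  2x1 + 1.3x2 + 2.5x3 + 2.7x4 + 0.3x5 ≥ 1.8   (iron)
  x1, x2, x3, x4, x5 ≥ 0.
The cheapest feasible vertex uses only oatmeal, eggs, bananas; tuna, quinoa are not used. The sugar, carbohydrate, calcium requirements are met with equality.
Solving gives x1 = 2.037, x3 = 0.6698, x5 = 0.3302.
Hence cost = 0.46·2.037 + 0.68·0.6698 + 0.25·0.3302 = €1.47503.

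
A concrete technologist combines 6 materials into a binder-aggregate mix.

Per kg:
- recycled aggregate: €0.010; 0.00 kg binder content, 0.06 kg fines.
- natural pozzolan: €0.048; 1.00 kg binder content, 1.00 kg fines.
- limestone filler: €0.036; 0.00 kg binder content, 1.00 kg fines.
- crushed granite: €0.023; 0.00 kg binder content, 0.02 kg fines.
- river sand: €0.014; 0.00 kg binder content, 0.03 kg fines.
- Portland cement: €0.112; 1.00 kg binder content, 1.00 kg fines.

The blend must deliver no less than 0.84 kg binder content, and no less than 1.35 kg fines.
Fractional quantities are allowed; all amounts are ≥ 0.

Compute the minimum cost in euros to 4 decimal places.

This is a linear program. Let x1 = kg of recycled aggregate, x2 = kg of natural pozzolan, x3 = kg of limestone filler, x4 = kg of crushed granite, x5 = kg of river sand, x6 = kg of Portland cement.
min 0.01x1 + 0.048x2 + 0.036x3 + 0.023x4 + 0.014x5 + 0.112x6 subject to:
  1x2 + 1x6 ≥ 0.84   (binder content)
  0.06x1 + 1x2 + 1x3 + 0.02x4 + 0.03x5 + 1x6 ≥ 1.35   (fines)
  x1, x2, x3, x4, x5, x6 ≥ 0.
The optimal basis is {natural pozzolan, limestone filler}; recycled aggregate, crushed granite, river sand, Portland cement drop out. Binding constraints: binder content and fines.
Solving gives x2 = 0.84, x3 = 0.51.
Hence cost = 0.048·0.84 + 0.036·0.51 = €0.058680.

€0.0587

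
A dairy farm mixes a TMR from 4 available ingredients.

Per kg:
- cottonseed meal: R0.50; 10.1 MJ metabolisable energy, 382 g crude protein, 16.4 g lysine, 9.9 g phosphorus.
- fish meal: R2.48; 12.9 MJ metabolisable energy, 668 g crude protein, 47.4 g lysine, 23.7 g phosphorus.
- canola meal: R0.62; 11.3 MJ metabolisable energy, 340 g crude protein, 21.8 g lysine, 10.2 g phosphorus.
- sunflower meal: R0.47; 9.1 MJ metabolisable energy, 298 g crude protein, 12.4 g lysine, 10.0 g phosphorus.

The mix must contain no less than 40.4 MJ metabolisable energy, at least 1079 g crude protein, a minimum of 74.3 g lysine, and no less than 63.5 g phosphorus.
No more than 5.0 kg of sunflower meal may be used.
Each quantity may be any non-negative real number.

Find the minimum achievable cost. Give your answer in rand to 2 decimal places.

Treat it as an LP. Let x1 = kg of cottonseed meal, x2 = kg of fish meal, x3 = kg of canola meal, x4 = kg of sunflower meal.
min 0.5x1 + 2.48x2 + 0.62x3 + 0.47x4 with:
  10.1x1 + 12.9x2 + 11.3x3 + 9.1x4 ≥ 40.4   (metabolisable energy)
  382x1 + 668x2 + 340x3 + 298x4 ≥ 1079   (crude protein)
  16.4x1 + 47.4x2 + 21.8x3 + 12.4x4 ≥ 74.3   (lysine)
  9.9x1 + 23.7x2 + 10.2x3 + 10x4 ≥ 63.5   (phosphorus)
  x4 ≤ 5
  x1, x2, x3, x4 ≥ 0.
The cheapest feasible vertex uses only cottonseed meal, sunflower meal; fish meal, canola meal are not used. The phosphorus and the sunflower meal cap requirements are met with equality.
Optimal quantities: cottonseed meal = 1.364 kg, sunflower meal = 5 kg.
Objective = 0.5·1.364 + 0.47·5 = 3.0320.

R3.03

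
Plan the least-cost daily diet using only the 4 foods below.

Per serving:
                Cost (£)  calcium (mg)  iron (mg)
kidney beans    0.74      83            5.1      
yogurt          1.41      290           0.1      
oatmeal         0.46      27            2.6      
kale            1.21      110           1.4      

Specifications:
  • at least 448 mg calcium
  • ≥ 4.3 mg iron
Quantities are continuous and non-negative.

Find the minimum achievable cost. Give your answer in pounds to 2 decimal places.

£2.45

Treat it as an LP. Let x1 = servings of kidney beans, x2 = servings of yogurt, x3 = servings of oatmeal, x4 = servings of kale.
Minimise 0.74x1 + 1.41x2 + 0.46x3 + 1.21x4 s.t.:
  83x1 + 290x2 + 27x3 + 110x4 ≥ 448   (calcium)
  5.1x1 + 0.1x2 + 2.6x3 + 1.4x4 ≥ 4.3   (iron)
  x1, x2, x3, x4 ≥ 0.
At the optimum only kidney beans, yogurt are positive (oatmeal, kale = 0). Binding constraints: calcium and iron.
Solving gives x1 = 0.8174, x2 = 1.311.
Hence cost = 0.74·0.8174 + 1.41·1.311 = £2.4534.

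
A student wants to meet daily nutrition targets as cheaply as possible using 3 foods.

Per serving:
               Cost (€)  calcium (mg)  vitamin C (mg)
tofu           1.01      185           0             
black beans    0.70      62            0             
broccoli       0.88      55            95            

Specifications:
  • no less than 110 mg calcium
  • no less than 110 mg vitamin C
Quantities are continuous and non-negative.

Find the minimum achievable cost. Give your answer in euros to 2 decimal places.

€1.27

Let x1 = servings of tofu, x2 = servings of black beans, x3 = servings of broccoli.
Minimize 1.01x1 + 0.7x2 + 0.88x3 s.t.:
  185x1 + 62x2 + 55x3 ≥ 110   (calcium)
  95x3 ≥ 110   (vitamin C)
  x1, x2, x3 ≥ 0.
The minimum-cost mix takes nothing from black beans — only tofu, broccoli. There the calcium and vitamin C constraints are tight.
So tofu = 0.2504 servings, broccoli = 1.158 servings.
Objective = 1.01·0.2504 + 0.88·1.158 = 1.2719.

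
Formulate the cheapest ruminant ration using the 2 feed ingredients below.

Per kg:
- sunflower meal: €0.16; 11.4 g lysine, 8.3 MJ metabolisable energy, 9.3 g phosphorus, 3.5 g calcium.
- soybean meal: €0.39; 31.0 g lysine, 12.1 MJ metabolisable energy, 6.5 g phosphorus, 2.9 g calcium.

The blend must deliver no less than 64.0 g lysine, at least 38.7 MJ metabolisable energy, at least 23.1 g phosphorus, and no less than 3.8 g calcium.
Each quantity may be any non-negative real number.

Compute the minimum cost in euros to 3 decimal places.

This is a linear program. Let x1 = kg of sunflower meal, x2 = kg of soybean meal.
Minimize 0.16x1 + 0.39x2 with:
  11.4x1 + 31x2 ≥ 64   (lysine)
  8.3x1 + 12.1x2 ≥ 38.7   (metabolisable energy)
  9.3x1 + 6.5x2 ≥ 23.1   (phosphorus)
  3.5x1 + 2.9x2 ≥ 3.8   (calcium)
  x1, x2 ≥ 0.
Both inputs are positive at the optimum. The lysine and metabolisable energy requirements are met with equality.
Solving gives x1 = 3.563, x2 = 0.7542.
Total cost: 0.16·3.563 + 0.39·0.7542 = 0.86422.

€0.864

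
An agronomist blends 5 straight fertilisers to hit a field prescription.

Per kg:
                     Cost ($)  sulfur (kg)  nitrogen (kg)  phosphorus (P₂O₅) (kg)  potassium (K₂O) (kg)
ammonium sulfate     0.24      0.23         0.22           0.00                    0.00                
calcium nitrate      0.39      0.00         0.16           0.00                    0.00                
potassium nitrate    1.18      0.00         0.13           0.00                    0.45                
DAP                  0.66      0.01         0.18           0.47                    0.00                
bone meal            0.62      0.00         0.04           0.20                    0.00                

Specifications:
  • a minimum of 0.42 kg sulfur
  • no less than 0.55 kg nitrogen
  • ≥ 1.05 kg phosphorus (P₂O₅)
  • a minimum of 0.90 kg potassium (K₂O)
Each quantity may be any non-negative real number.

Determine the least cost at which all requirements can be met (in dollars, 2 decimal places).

Treat it as an LP. Let x1 = kg of ammonium sulfate, x2 = kg of calcium nitrate, x3 = kg of potassium nitrate, x4 = kg of DAP, x5 = kg of bone meal.
min 0.24x1 + 0.39x2 + 1.18x3 + 0.66x4 + 0.62x5 with:
  0.23x1 + 0.01x4 ≥ 0.42   (sulfur)
  0.22x1 + 0.16x2 + 0.13x3 + 0.18x4 + 0.04x5 ≥ 0.55   (nitrogen)
  0.47x4 + 0.2x5 ≥ 1.05   (phosphorus (P₂O₅))
  0.45x3 ≥ 0.9   (potassium (K₂O))
  x1, x2, x3, x4, x5 ≥ 0.
At the optimum only ammonium sulfate, potassium nitrate, DAP are positive (calcium nitrate, bone meal = 0). The sulfur, phosphorus (P₂O₅), potassium (K₂O) requirements are met with equality.
Solving gives x1 = 1.729, x3 = 2, x4 = 2.234.
Hence cost = 0.24·1.729 + 1.18·2 + 0.66·2.234 = $4.2494.

$4.25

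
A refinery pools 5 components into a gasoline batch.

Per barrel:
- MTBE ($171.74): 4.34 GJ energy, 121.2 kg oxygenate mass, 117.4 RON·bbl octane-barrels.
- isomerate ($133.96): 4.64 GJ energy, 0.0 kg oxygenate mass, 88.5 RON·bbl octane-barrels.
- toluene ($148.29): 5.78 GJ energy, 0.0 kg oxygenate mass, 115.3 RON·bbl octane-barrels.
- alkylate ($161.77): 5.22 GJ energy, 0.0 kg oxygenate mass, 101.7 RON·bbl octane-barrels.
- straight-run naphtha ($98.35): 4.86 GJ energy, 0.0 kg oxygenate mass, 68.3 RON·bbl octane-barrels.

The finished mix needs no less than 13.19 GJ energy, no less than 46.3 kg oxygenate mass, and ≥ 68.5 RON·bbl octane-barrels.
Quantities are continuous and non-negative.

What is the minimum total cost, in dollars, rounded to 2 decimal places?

Let x1 = barrels of MTBE, x2 = barrels of isomerate, x3 = barrels of toluene, x4 = barrels of alkylate, x5 = barrels of straight-run naphtha.
Minimise 171.74x1 + 133.96x2 + 148.29x3 + 161.77x4 + 98.35x5 s.t.:
  4.34x1 + 4.64x2 + 5.78x3 + 5.22x4 + 4.86x5 ≥ 13.19   (energy)
  121.2x1 ≥ 46.3   (oxygenate mass)
  117.4x1 + 88.5x2 + 115.3x3 + 101.7x4 + 68.3x5 ≥ 68.5   (octane-barrels)
  x1, x2, x3, x4, x5 ≥ 0.
At the optimum only MTBE, straight-run naphtha are positive (isomerate, toluene, alkylate = 0). The energy and oxygenate mass requirements are met with equality.
Optimal quantities: MTBE = 0.38201 barrels, straight-run naphtha = 2.3729 barrels.
Objective = 171.74·0.38201 + 98.35·2.3729 = 298.9811.

$298.98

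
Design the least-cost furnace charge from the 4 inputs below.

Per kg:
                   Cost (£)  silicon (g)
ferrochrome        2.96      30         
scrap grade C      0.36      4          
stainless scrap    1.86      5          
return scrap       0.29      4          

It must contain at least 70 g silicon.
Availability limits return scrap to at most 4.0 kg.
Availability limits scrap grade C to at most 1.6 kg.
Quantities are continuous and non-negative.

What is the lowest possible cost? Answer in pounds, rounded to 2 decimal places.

Let x1 = kg of ferrochrome, x2 = kg of scrap grade C, x3 = kg of stainless scrap, x4 = kg of return scrap.
min 2.96x1 + 0.36x2 + 1.86x3 + 0.29x4 s.t.:
  30x1 + 4x2 + 5x3 + 4x4 ≥ 70   (silicon)
  x4 ≤ 4
  x2 ≤ 1.6
  x1, x2, x3, x4 ≥ 0.
The cheapest feasible vertex uses only ferrochrome, scrap grade C, return scrap; stainless scrap is not used. The silicon, the return scrap cap, the scrap grade C cap requirements are met with equality.
Solving gives x1 = 1.587, x2 = 1.6, x4 = 4.
Objective = 2.96·1.587 + 0.36·1.6 + 0.29·4 = 6.4335.

£6.43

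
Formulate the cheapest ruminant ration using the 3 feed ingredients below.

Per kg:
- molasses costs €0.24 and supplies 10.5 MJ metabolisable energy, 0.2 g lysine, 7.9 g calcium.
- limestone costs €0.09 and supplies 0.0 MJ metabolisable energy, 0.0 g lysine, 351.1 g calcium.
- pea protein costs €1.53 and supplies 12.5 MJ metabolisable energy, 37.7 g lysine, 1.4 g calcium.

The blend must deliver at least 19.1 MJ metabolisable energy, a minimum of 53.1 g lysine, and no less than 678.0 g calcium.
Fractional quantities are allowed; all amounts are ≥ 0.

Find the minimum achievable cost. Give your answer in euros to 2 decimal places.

€2.36

Let x1 = kg of molasses, x2 = kg of limestone, x3 = kg of pea protein.
Minimise 0.24x1 + 0.09x2 + 1.53x3 s.t.:
  10.5x1 + 12.5x3 ≥ 19.1   (metabolisable energy)
  0.2x1 + 37.7x3 ≥ 53.1   (lysine)
  7.9x1 + 351.1x2 + 1.4x3 ≥ 678   (calcium)
  x1, x2, x3 ≥ 0.
The optimal mix uses every input. There the metabolisable energy, lysine, calcium constraints are tight.
That vertex is x1 = 0.1432, x2 = 1.922, x3 = 1.408.
Cost = 0.24·0.1432 + 0.09·1.922 + 1.53·1.408 = 2.3616.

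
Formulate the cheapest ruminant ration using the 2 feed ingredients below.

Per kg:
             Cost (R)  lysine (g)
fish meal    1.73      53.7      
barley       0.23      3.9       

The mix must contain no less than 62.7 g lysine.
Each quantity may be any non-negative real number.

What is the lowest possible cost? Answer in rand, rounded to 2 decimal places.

R2.02

Let x1 = kg of fish meal, x2 = kg of barley.
Minimise 1.73x1 + 0.23x2 subject to:
  53.7x1 + 3.9x2 ≥ 62.7   (lysine)
  x1, x2 ≥ 0.
The minimum-cost mix takes nothing from barley — only fish meal. Binding constraint: lysine.
So fish meal = 1.168 kg.
Total cost: 1.73·1.168 = 2.0206.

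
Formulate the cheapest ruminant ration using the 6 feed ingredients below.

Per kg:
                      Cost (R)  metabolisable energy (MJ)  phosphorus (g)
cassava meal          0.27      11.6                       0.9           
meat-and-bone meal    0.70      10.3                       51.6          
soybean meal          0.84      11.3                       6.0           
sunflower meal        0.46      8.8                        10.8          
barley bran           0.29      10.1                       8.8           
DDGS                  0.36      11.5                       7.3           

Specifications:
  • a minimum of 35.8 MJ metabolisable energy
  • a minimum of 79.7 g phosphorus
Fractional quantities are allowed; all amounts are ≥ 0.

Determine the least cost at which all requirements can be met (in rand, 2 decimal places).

Let x1 = kg of cassava meal, x2 = kg of meat-and-bone meal, x3 = kg of soybean meal, x4 = kg of sunflower meal, x5 = kg of barley bran, x6 = kg of DDGS.
Minimize 0.27x1 + 0.7x2 + 0.84x3 + 0.46x4 + 0.29x5 + 0.36x6 subject to:
  11.6x1 + 10.3x2 + 11.3x3 + 8.8x4 + 10.1x5 + 11.5x6 ≥ 35.8   (metabolisable energy)
  0.9x1 + 51.6x2 + 6x3 + 10.8x4 + 8.8x5 + 7.3x6 ≥ 79.7   (phosphorus)
  x1, x2, x3, x4, x5, x6 ≥ 0.
The minimum-cost mix takes nothing from cassava meal, soybean meal, sunflower meal, DDGS — only meat-and-bone meal, barley bran. The metabolisable energy and phosphorus requirements are met with equality.
Optimal quantities: meat-and-bone meal = 1.138 kg, barley bran = 2.384 kg.
Cost = 0.7·1.138 + 0.29·2.384 = 1.4880.

R1.49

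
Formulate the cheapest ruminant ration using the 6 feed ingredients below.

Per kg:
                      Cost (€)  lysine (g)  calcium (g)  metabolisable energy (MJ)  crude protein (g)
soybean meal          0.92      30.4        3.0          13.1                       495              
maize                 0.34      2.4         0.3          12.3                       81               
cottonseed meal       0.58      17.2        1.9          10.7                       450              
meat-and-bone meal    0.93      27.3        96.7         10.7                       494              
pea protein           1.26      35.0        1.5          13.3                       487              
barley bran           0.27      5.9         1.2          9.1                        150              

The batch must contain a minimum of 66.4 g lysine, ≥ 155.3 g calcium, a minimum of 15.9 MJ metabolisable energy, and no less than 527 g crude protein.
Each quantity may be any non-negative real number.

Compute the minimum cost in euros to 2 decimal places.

This is a linear program. Let x1 = kg of soybean meal, x2 = kg of maize, x3 = kg of cottonseed meal, x4 = kg of meat-and-bone meal, x5 = kg of pea protein, x6 = kg of barley bran.
Minimize 0.92x1 + 0.34x2 + 0.58x3 + 0.93x4 + 1.26x5 + 0.27x6 s.t.:
  30.4x1 + 2.4x2 + 17.2x3 + 27.3x4 + 35x5 + 5.9x6 ≥ 66.4   (lysine)
  3x1 + 0.3x2 + 1.9x3 + 96.7x4 + 1.5x5 + 1.2x6 ≥ 155.3   (calcium)
  13.1x1 + 12.3x2 + 10.7x3 + 10.7x4 + 13.3x5 + 9.1x6 ≥ 15.9   (metabolisable energy)
  495x1 + 81x2 + 450x3 + 494x4 + 487x5 + 150x6 ≥ 527   (crude protein)
  x1, x2, x3, x4, x5, x6 ≥ 0.
The minimum-cost mix takes nothing from maize, cottonseed meal, pea protein, barley bran — only soybean meal, meat-and-bone meal. The lysine and calcium requirements are met with equality.
Solving gives x1 = 0.7632, x4 = 1.582.
Objective = 0.92·0.7632 + 0.93·1.582 = 2.1734.

€2.17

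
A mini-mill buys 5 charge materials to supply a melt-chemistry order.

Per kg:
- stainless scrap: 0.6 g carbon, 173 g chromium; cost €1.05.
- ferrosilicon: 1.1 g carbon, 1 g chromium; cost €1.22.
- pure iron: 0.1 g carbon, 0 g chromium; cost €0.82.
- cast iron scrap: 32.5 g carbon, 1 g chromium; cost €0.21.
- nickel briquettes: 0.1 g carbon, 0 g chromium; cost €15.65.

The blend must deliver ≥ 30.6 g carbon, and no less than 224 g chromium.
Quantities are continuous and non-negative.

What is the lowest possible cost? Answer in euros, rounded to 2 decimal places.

€1.55

This is a linear program. Let x1 = kg of stainless scrap, x2 = kg of ferrosilicon, x3 = kg of pure iron, x4 = kg of cast iron scrap, x5 = kg of nickel briquettes.
Minimise 1.05x1 + 1.22x2 + 0.82x3 + 0.21x4 + 15.65x5 with:
  0.6x1 + 1.1x2 + 0.1x3 + 32.5x4 + 0.1x5 ≥ 30.6   (carbon)
  173x1 + 1x2 + 1x4 ≥ 224   (chromium)
  x1, x2, x3, x4, x5 ≥ 0.
The minimum-cost mix takes nothing from ferrosilicon, pure iron, nickel briquettes — only stainless scrap, cast iron scrap. The carbon and chromium requirements are met with equality.
Solving gives x1 = 1.289, x4 = 0.9177.
Total cost: 1.05·1.289 + 0.21·0.9177 = 1.5462.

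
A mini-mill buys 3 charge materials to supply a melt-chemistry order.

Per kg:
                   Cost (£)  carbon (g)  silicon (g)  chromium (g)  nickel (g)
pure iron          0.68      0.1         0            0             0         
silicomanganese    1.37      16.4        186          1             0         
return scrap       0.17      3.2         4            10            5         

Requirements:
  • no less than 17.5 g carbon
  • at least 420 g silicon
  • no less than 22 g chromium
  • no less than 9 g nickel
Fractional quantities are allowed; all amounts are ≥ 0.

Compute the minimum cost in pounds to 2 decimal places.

£3.37

Let x1 = kg of pure iron, x2 = kg of silicomanganese, x3 = kg of return scrap.
min 0.68x1 + 1.37x2 + 0.17x3 subject to:
  0.1x1 + 16.4x2 + 3.2x3 ≥ 17.5   (carbon)
  186x2 + 4x3 ≥ 420   (silicon)
  1x2 + 10x3 ≥ 22   (chromium)
  5x3 ≥ 9   (nickel)
  x1, x2, x3 ≥ 0.
At the optimum only silicomanganese, return scrap are positive (pure iron = 0). Binding constraints: silicon and chromium.
Solving gives x2 = 2.216, x3 = 1.978.
Total cost: 1.37·2.216 + 0.17·1.978 = 3.3722.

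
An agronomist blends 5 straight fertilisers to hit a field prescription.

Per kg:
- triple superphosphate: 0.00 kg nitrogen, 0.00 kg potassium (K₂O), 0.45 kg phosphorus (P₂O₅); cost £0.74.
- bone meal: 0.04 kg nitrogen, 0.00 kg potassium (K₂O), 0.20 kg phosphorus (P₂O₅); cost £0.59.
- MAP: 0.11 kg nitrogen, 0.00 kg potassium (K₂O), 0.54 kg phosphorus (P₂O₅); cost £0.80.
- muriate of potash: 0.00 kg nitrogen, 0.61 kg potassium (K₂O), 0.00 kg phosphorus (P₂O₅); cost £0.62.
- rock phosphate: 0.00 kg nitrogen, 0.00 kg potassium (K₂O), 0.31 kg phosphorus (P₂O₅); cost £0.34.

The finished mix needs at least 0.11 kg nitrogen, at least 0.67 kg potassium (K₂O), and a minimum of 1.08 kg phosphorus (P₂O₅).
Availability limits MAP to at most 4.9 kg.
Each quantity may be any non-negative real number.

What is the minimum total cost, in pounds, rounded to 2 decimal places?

This is a linear program. Let x1 = kg of triple superphosphate, x2 = kg of bone meal, x3 = kg of MAP, x4 = kg of muriate of potash, x5 = kg of rock phosphate.
Minimize 0.74x1 + 0.59x2 + 0.8x3 + 0.62x4 + 0.34x5 s.t.:
  0.04x2 + 0.11x3 ≥ 0.11   (nitrogen)
  0.61x4 ≥ 0.67   (potassium (K₂O))
  0.45x1 + 0.2x2 + 0.54x3 + 0.31x5 ≥ 1.08   (phosphorus (P₂O₅))
  x3 ≤ 4.9
  x1, x2, x3, x4, x5 ≥ 0.
The minimum-cost mix takes nothing from triple superphosphate, bone meal — only MAP, muriate of potash, rock phosphate. There the nitrogen, potassium (K₂O), phosphorus (P₂O₅) constraints are tight.
That vertex is x3 = 1, x4 = 1.098, x5 = 1.742.
Total cost: 0.8·1 + 0.62·1.098 + 0.34·1.742 = 2.0730.

£2.07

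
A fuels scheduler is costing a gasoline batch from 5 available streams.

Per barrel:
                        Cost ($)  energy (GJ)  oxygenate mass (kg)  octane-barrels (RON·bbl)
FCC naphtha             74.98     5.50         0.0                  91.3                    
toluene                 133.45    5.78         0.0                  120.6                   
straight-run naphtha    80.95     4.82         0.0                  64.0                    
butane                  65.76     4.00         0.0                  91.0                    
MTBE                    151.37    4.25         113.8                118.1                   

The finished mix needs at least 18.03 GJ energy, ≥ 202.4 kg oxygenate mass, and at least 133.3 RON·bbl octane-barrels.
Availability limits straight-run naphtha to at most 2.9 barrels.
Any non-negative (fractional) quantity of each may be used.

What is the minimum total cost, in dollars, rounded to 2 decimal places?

Set it up as a linear program. Let x1 = barrels of FCC naphtha, x2 = barrels of toluene, x3 = barrels of straight-run naphtha, x4 = barrels of butane, x5 = barrels of MTBE.
Minimize 74.98x1 + 133.45x2 + 80.95x3 + 65.76x4 + 151.37x5 subject to:
  5.5x1 + 5.78x2 + 4.82x3 + 4x4 + 4.25x5 ≥ 18.03   (energy)
  113.8x5 ≥ 202.4   (oxygenate mass)
  91.3x1 + 120.6x2 + 64x3 + 91x4 + 118.1x5 ≥ 133.3   (octane-barrels)
  x3 ≤ 2.9
  x1, x2, x3, x4, x5 ≥ 0.
At the optimum only FCC naphtha, MTBE are positive (toluene, straight-run naphtha, butane = 0). The energy and oxygenate mass requirements are met with equality.
Optimal quantities: FCC naphtha = 1.9038 barrels, MTBE = 1.7786 barrels.
Objective = 74.98·1.9038 + 151.37·1.7786 = 411.9736.

$411.97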